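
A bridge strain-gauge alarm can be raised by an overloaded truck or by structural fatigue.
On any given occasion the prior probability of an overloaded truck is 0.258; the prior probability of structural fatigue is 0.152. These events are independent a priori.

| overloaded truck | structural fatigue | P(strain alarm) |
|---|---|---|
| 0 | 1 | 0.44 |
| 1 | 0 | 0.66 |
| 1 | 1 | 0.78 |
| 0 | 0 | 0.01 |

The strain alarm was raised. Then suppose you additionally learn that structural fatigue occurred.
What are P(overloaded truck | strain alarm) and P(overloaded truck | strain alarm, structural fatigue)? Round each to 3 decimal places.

Weight on overloaded truck=true, given the evidence: 0.144397 + 0.030588 = 0.174985
The normalizing constant is 0.01×0.742×0.848 + 0.44×0.742×0.152 + 0.66×0.258×0.848 + 0.78×0.258×0.152 = 0.230902
P(overloaded truck | strain alarm) = 0.174985/0.230902 ≈ 0.758

With the extra evidence:
Weight on overloaded truck=true, given the evidence: 0.78*0.258 = 0.201240
The normalizing constant is 0.44*0.742 + 0.78*0.258 = 0.527720
Posterior = 0.201240 / 0.527720 ≈ 0.381

P(overloaded truck | strain alarm) ≈ 0.758; P(overloaded truck | strain alarm, structural fatigue) ≈ 0.381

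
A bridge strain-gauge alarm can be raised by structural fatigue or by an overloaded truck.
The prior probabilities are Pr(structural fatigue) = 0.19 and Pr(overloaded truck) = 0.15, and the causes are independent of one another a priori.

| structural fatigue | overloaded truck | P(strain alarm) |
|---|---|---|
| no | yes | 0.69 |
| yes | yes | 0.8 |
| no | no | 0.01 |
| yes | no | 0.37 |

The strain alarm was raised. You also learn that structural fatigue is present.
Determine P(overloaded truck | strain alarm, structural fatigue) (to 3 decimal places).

By total probability over both values of overloaded truck:
  P(strain alarm | structural fatigue) = 0.37·0.85 + 0.8·0.15
        = 0.314500 + 0.120000 = 0.434500
Keeping only the overloaded truck-present terms gives 0.120000, so
  P(overloaded truck | strain alarm, structural fatigue) = 0.120000 / 0.434500 ≈ 0.276

P(overloaded truck | strain alarm, structural fatigue) ≈ 0.276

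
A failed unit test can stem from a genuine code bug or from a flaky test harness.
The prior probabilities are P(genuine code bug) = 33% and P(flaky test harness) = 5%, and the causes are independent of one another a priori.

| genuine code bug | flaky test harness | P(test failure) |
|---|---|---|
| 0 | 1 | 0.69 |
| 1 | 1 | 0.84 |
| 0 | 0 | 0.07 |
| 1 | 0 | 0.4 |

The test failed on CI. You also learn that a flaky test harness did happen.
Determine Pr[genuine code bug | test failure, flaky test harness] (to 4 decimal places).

P(test failure | flaky test harness) = 0.69·0.67 + 0.84·0.33 = 0.462300 + 0.277200 = 0.739500
Of this, 0.277200 comes from 0.84·0.33 (the genuine code bug=true cases).
So P(genuine code bug | test failure, flaky test harness) = 0.277200/0.739500 ≈ 0.3748.

Pr[genuine code bug | test failure, flaky test harness] ≈ 0.3748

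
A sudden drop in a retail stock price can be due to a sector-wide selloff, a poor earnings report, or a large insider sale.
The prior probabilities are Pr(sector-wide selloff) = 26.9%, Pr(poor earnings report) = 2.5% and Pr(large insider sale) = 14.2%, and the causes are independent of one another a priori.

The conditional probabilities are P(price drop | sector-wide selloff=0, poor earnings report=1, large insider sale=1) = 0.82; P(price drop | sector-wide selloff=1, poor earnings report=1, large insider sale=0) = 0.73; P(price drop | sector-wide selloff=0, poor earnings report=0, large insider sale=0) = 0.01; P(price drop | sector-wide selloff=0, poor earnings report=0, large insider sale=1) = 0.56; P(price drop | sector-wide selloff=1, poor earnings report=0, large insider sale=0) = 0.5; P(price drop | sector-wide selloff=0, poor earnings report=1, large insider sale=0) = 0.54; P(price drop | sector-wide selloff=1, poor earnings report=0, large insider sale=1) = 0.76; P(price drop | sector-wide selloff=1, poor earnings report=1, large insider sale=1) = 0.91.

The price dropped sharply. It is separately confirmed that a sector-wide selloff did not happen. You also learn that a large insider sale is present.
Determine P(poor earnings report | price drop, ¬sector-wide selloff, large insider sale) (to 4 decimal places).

P(poor earnings report | price drop, ¬sector-wide selloff, large insider sale) ≈ 0.0362

P(price drop | ¬sector-wide selloff, large insider sale) = 0.56·0.975 + 0.82·0.025 = 0.546000 + 0.020500 = 0.566500
Of this, 0.020500 comes from 0.82·0.025 (the poor earnings report=true cases).
So P(poor earnings report | price drop, ¬sector-wide selloff, large insider sale) = 0.020500/0.566500 ≈ 0.0362.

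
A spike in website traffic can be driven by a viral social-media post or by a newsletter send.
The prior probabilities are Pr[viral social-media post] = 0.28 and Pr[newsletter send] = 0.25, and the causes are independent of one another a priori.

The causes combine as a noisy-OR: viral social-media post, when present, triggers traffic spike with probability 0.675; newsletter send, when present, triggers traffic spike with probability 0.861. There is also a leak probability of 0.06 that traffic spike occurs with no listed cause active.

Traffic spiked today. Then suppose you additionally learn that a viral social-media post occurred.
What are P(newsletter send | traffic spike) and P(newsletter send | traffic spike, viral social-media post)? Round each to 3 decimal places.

P(newsletter send | traffic spike) ≈ 0.556; P(newsletter send | traffic spike, viral social-media post) ≈ 0.315

Under noisy-OR, P(traffic spike | causes) = 1 − (1−0.06)·∏(1−qᵢ) over the active causes.
P(traffic spike) = 0.06×0.72×0.75 + 0.86934×0.72×0.25 + 0.6945×0.28×0.75 + 0.957535×0.28×0.25 = 0.032400 + 0.156481 + 0.145845 + 0.067027 = 0.401753
The newsletter send-present share is 0.156481 + 0.067027 = 0.223508.
So P(newsletter send | traffic spike) = 0.223508/0.401753 ≈ 0.556.

With the extra evidence:
P(traffic spike | viral social-media post) = 0.6945·0.75 + 0.957535·0.25 = 0.520875 + 0.239384 = 0.760259
Restricting to configurations with newsletter send present: 0.957535·0.25 = 0.239384.
P(newsletter send | traffic spike, viral social-media post) = 0.239384 / 0.760259 ≈ 0.315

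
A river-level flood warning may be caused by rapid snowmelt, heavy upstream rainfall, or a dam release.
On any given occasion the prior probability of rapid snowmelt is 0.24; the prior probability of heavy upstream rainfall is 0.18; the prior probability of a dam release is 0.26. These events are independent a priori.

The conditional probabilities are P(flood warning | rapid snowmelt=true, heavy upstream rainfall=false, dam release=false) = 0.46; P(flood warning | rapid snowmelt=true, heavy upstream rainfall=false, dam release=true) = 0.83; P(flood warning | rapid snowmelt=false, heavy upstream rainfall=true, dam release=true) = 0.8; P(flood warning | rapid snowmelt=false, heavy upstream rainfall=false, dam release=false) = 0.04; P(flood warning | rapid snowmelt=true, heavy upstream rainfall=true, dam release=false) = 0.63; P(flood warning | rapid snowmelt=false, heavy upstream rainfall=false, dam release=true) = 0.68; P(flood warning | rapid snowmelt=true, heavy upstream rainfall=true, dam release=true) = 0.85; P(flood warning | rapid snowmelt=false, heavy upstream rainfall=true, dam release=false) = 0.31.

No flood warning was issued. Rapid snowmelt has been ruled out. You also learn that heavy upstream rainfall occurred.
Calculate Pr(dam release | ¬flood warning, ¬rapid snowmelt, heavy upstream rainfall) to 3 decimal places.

Pr(dam release | ¬flood warning, ¬rapid snowmelt, heavy upstream rainfall) ≈ 0.092

By total probability over both values of dam release:
  P(¬flood warning | ¬rapid snowmelt, heavy upstream rainfall) = 0.69×0.74 + 0.2×0.26
        = 0.510600 + 0.052000 = 0.562600
Keeping only the dam release-present terms gives 0.052000, so
  P(dam release | ¬flood warning, ¬rapid snowmelt, heavy upstream rainfall) = 0.052000 / 0.562600 ≈ 0.092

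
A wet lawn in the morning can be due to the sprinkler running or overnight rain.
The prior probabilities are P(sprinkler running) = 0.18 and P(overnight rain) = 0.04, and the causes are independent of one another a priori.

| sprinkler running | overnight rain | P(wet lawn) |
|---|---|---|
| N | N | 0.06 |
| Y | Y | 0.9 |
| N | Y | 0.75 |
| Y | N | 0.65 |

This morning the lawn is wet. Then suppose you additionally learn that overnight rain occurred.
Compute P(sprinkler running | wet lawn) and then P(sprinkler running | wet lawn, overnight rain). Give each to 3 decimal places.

Sum P(wet lawn|·) weighted by the priors over the 4 (sprinkler running, overnight rain) configurations:
  P(wet lawn) = 0.06·0.82·0.96 + 0.75·0.82·0.04 + 0.65·0.18·0.96 + 0.9·0.18·0.04
        = 0.047232 + 0.024600 + 0.112320 + 0.006480 = 0.190632
Configurations with sprinkler running contribute 0.118800, so
  P(sprinkler running | wet lawn) = 0.118800 / 0.190632 ≈ 0.623

Now also conditioning on overnight rain=true:
P(wet lawn | overnight rain) = 0.75*0.82 + 0.9*0.18 = 0.615000 + 0.162000 = 0.777000
Restricting to configurations with sprinkler running present: 0.9*0.18 = 0.162000.
Hence the posterior is 0.162000/0.777000 ≈ 0.208.
The drop from 0.623 to 0.208 is the explaining-away (discounting) effect.

P(sprinkler running | wet lawn) ≈ 0.623; P(sprinkler running | wet lawn, overnight rain) ≈ 0.208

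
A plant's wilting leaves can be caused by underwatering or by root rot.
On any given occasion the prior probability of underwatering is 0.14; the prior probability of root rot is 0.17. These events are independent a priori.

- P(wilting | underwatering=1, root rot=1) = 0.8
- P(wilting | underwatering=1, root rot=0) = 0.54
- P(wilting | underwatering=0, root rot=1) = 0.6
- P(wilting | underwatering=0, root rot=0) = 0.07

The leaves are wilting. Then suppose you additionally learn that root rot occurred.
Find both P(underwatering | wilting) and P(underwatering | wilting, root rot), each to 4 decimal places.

Numerator (weight on configurations with underwatering): 0.062748 + 0.019040 = 0.081788
The normalizing constant is 0.07×0.86×0.83 + 0.6×0.86×0.17 + 0.54×0.14×0.83 + 0.8×0.14×0.17 = 0.219474
Posterior = 0.081788 / 0.219474 ≈ 0.3727

Now condition on the additional information:
Enumerate both values of underwatering and weight by the priors:
  P(wilting | root rot) = 0.6×0.86 + 0.8×0.14
        = 0.516000 + 0.112000 = 0.628000
The terms with underwatering present sum to 0.112000, so
  P(underwatering | wilting, root rot) = 0.112000 / 0.628000 ≈ 0.1783
This is intercausal reasoning (explaining away): once root rot accounts for the wilting, underwatering becomes less likely.

P(underwatering | wilting) ≈ 0.3727; P(underwatering | wilting, root rot) ≈ 0.1783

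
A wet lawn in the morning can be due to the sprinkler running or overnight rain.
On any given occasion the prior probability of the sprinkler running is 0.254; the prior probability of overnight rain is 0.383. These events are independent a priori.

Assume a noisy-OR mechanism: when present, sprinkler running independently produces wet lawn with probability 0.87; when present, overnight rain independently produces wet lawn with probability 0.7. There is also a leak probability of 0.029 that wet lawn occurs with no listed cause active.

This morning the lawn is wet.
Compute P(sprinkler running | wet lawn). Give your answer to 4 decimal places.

Under noisy-OR, P(wet lawn | causes) = 1 − (1−0.029)·∏(1−qᵢ) over the active causes.
Numerator (weight on configurations with sprinkler running): 0.136935 + 0.093598 = 0.230533
Denominator P(wet lawn): 0.029×0.746×0.617 + 0.7087×0.746×0.383 + 0.87377×0.254×0.617 + 0.962131×0.254×0.383 = 0.446369
P(sprinkler running | wet lawn) = 0.230533/0.446369 ≈ 0.5165

P(sprinkler running | wet lawn) ≈ 0.5165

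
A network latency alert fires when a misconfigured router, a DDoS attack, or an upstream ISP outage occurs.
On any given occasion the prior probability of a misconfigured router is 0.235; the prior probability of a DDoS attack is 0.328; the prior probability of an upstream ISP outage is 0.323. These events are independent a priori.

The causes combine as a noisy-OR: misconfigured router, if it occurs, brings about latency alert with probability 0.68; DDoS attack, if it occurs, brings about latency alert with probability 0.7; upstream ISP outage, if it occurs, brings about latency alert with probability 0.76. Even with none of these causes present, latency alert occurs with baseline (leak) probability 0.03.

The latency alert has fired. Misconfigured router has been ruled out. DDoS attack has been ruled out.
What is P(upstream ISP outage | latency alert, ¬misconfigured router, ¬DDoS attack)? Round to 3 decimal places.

P(upstream ISP outage | latency alert, ¬misconfigured router, ¬DDoS attack) ≈ 0.924

Under noisy-OR, P(latency alert | causes) = 1 − (1−0.03)·∏(1−qᵢ) over the active causes.
Weight on upstream ISP outage=true, given the evidence: 0.7672*0.323 = 0.247806
Denominator P(latency alert | ¬misconfigured router, ¬DDoS attack): 0.03*0.677 + 0.7672*0.323 = 0.268116
P(upstream ISP outage | latency alert, ¬misconfigured router, ¬DDoS attack) = 0.247806/0.268116 ≈ 0.924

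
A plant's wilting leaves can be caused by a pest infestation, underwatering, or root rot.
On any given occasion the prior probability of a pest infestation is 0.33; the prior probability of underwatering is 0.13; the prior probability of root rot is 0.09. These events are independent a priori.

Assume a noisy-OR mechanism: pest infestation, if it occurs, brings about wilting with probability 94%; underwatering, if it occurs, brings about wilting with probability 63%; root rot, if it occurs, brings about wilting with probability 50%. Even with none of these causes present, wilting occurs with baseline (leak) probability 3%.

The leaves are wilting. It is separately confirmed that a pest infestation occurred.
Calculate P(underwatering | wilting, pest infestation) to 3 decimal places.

Under noisy-OR, P(wilting | causes) = 1 − (1−0.03)·∏(1−qᵢ) over the active causes.
P(wilting | pest infestation) = 0.9418·0.87·0.91 + 0.9709·0.87·0.09 + 0.978466·0.13·0.91 + 0.989233·0.13·0.09 = 0.745623 + 0.076021 + 0.115753 + 0.011574 = 0.948971
The underwatering-present share is 0.115753 + 0.011574 = 0.127327.
Hence the posterior is 0.127327/0.948971 ≈ 0.134.

P(underwatering | wilting, pest infestation) ≈ 0.134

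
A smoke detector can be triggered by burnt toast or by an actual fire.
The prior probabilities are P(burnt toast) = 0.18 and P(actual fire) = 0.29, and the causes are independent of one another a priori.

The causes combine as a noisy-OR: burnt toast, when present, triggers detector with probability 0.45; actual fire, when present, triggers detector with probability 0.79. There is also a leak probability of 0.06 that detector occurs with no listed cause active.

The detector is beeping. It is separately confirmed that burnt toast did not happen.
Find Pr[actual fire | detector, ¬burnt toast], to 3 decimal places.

Under noisy-OR, P(detector | causes) = 1 − (1−0.06)·∏(1−qᵢ) over the active causes.
By total probability over both values of actual fire:
  P(detector | ¬burnt toast) = 0.06×0.71 + 0.8026×0.29
        = 0.042600 + 0.232754 = 0.275354
Configurations with actual fire contribute 0.232754, so
  P(actual fire | detector, ¬burnt toast) = 0.232754 / 0.275354 ≈ 0.845

Pr[actual fire | detector, ¬burnt toast] ≈ 0.845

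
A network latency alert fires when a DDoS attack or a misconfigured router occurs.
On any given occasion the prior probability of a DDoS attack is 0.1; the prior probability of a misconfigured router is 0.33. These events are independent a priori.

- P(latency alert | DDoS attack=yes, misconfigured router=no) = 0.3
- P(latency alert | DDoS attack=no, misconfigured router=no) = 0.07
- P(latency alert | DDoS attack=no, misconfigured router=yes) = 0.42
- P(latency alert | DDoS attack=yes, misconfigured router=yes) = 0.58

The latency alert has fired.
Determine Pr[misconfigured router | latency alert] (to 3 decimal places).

By total probability over the 4 (DDoS attack, misconfigured router) configurations:
  P(latency alert) = 0.07*0.9*0.67 + 0.42*0.9*0.33 + 0.3*0.1*0.67 + 0.58*0.1*0.33
        = 0.042210 + 0.124740 + 0.020100 + 0.019140 = 0.206190
Configurations with misconfigured router contribute 0.143880, so
  P(misconfigured router | latency alert) = 0.143880 / 0.206190 ≈ 0.698

Pr[misconfigured router | latency alert] ≈ 0.698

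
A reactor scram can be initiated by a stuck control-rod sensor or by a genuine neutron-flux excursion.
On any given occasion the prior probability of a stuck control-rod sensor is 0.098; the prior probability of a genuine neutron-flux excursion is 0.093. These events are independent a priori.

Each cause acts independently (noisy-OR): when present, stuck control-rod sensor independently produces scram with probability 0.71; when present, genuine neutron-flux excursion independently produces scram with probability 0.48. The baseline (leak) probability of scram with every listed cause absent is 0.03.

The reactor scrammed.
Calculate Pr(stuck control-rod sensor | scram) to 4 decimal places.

Under noisy-OR, P(scram | causes) = 1 − (1−0.03)·∏(1−qᵢ) over the active causes.
By total probability over the 4 (stuck control-rod sensor, genuine neutron-flux excursion) configurations:
  P(scram) = 0.03*0.902*0.907 + 0.4956*0.902*0.093 + 0.7187*0.098*0.907 + 0.853724*0.098*0.093
        = 0.024543 + 0.041574 + 0.063882 + 0.007781 = 0.137780
Configurations with stuck control-rod sensor contribute 0.071663, so
  P(stuck control-rod sensor | scram) = 0.071663 / 0.137780 ≈ 0.5201

Pr(stuck control-rod sensor | scram) ≈ 0.5201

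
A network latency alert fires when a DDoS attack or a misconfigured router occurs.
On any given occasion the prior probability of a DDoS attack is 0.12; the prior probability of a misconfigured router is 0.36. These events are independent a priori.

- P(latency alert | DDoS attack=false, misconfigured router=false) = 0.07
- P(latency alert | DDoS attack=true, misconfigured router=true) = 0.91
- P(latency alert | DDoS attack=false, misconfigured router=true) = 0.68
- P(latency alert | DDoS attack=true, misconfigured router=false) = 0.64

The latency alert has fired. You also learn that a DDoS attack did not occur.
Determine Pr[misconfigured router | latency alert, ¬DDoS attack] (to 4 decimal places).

Pr[misconfigured router | latency alert, ¬DDoS attack] ≈ 0.8453

By total probability over both values of misconfigured router:
  P(latency alert | ¬DDoS attack) = 0.07·0.64 + 0.68·0.36
        = 0.044800 + 0.244800 = 0.289600
The terms with misconfigured router present sum to 0.244800, so
  P(misconfigured router | latency alert, ¬DDoS attack) = 0.244800 / 0.289600 ≈ 0.8453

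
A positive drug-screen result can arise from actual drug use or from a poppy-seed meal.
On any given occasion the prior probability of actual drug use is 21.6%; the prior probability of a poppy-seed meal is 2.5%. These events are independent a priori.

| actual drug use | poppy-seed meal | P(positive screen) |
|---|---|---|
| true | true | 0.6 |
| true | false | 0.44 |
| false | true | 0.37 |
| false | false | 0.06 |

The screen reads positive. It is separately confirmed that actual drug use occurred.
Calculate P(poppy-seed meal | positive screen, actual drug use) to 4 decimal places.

P(poppy-seed meal | positive screen, actual drug use) ≈ 0.0338

By total probability over both values of poppy-seed meal:
  P(positive screen | actual drug use) = 0.44×0.975 + 0.6×0.025
        = 0.429000 + 0.015000 = 0.444000
Configurations with poppy-seed meal contribute 0.015000, so
  P(poppy-seed meal | positive screen, actual drug use) = 0.015000 / 0.444000 ≈ 0.0338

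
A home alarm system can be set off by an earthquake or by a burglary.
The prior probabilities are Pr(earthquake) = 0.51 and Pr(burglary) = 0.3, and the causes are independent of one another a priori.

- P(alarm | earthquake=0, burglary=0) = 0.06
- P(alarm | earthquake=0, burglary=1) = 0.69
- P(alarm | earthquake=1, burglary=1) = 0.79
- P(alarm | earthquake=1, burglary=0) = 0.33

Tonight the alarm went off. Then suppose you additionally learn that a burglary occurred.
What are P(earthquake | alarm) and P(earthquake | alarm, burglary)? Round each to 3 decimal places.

P(earthquake | alarm) ≈ 0.662; P(earthquake | alarm, burglary) ≈ 0.544

P(alarm) = 0.06*0.49*0.7 + 0.69*0.49*0.3 + 0.33*0.51*0.7 + 0.79*0.51*0.3 = 0.020580 + 0.101430 + 0.117810 + 0.120870 = 0.360690
Restricting to configurations with earthquake present: 0.117810 + 0.120870 = 0.238680.
Hence the posterior is 0.238680/0.360690 ≈ 0.662.

Now condition on the additional information:
P(alarm | burglary) = 0.69×0.49 + 0.79×0.51 = 0.338100 + 0.402900 = 0.741000
The earthquake-present share is 0.79×0.51 = 0.402900.
So P(earthquake | alarm, burglary) = 0.402900/0.741000 ≈ 0.544.
The drop from 0.662 to 0.544 is the explaining-away (discounting) effect.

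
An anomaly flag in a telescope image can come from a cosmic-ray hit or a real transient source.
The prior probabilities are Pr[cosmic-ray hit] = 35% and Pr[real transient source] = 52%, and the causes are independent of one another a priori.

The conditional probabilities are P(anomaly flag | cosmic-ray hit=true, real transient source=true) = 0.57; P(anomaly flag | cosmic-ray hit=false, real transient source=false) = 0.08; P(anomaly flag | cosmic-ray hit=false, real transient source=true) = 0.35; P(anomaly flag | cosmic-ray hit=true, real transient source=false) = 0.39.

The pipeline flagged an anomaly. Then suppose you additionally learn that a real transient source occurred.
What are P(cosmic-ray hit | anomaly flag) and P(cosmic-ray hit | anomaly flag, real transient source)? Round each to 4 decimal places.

P(anomaly flag) = 0.08×0.65×0.48 + 0.35×0.65×0.52 + 0.39×0.35×0.48 + 0.57×0.35×0.52 = 0.024960 + 0.118300 + 0.065520 + 0.103740 = 0.312520
The cosmic-ray hit-present share is 0.065520 + 0.103740 = 0.169260.
P(cosmic-ray hit | anomaly flag) = 0.169260 / 0.312520 ≈ 0.5416

With the extra evidence:
Numerator (weight on configurations with cosmic-ray hit): 0.57·0.35 = 0.199500
Denominator P(anomaly flag | real transient source): 0.35·0.65 + 0.57·0.35 = 0.427000
P(cosmic-ray hit | anomaly flag, real transient source) = 0.199500/0.427000 ≈ 0.4672
This is intercausal reasoning (explaining away): once real transient source accounts for the anomaly flag, cosmic-ray hit becomes less likely.

P(cosmic-ray hit | anomaly flag) ≈ 0.5416; P(cosmic-ray hit | anomaly flag, real transient source) ≈ 0.4672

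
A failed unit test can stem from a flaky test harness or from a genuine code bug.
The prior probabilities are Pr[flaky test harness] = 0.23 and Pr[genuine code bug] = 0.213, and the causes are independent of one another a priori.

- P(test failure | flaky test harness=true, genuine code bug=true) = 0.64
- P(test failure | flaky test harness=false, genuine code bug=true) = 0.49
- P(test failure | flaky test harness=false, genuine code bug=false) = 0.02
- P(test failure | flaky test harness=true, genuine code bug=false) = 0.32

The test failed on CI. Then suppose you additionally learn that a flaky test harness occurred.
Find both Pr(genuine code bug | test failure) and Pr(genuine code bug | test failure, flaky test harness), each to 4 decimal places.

P(test failure) = 0.02·0.77·0.787 + 0.49·0.77·0.213 + 0.32·0.23·0.787 + 0.64·0.23·0.213 = 0.012120 + 0.080365 + 0.057923 + 0.031354 = 0.181762
The genuine code bug-present share is 0.080365 + 0.031354 = 0.111719.
Hence the posterior is 0.111719/0.181762 ≈ 0.6146.

Now condition on the additional information:
By total probability over both values of genuine code bug:
  P(test failure | flaky test harness) = 0.32*0.787 + 0.64*0.213
        = 0.251840 + 0.136320 = 0.388160
The terms with genuine code bug present sum to 0.136320, so
  P(genuine code bug | test failure, flaky test harness) = 0.136320 / 0.388160 ≈ 0.3512

Pr(genuine code bug | test failure) ≈ 0.6146; Pr(genuine code bug | test failure, flaky test harness) ≈ 0.3512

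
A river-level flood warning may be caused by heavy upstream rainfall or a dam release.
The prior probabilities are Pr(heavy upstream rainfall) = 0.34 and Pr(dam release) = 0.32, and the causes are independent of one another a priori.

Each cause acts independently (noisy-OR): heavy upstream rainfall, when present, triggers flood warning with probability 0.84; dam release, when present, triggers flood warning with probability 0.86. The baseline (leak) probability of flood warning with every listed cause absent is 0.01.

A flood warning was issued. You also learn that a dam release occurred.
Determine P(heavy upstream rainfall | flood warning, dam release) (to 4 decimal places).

Under noisy-OR, P(flood warning | causes) = 1 − (1−0.01)·∏(1−qᵢ) over the active causes.
Weight on heavy upstream rainfall=true, given the evidence: 0.977824·0.34 = 0.332460
Denominator P(flood warning | dam release): 0.8614·0.66 + 0.977824·0.34 = 0.900984
P(heavy upstream rainfall | flood warning, dam release) = 0.332460/0.900984 ≈ 0.3690

P(heavy upstream rainfall | flood warning, dam release) ≈ 0.3690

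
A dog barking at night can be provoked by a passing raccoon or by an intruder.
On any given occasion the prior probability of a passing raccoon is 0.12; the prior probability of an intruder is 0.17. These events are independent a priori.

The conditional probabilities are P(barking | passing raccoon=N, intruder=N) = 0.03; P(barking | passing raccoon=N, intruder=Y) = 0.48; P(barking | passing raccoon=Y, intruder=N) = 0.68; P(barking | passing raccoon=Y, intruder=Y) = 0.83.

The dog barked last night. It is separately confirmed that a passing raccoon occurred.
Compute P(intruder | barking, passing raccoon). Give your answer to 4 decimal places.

Enumerate both values of intruder and weight by the priors:
  P(barking | passing raccoon) = 0.68*0.83 + 0.83*0.17
        = 0.564400 + 0.141100 = 0.705500
Keeping only the intruder-present terms gives 0.141100, so
  P(intruder | barking, passing raccoon) = 0.141100 / 0.705500 ≈ 0.2000

P(intruder | barking, passing raccoon) ≈ 0.2000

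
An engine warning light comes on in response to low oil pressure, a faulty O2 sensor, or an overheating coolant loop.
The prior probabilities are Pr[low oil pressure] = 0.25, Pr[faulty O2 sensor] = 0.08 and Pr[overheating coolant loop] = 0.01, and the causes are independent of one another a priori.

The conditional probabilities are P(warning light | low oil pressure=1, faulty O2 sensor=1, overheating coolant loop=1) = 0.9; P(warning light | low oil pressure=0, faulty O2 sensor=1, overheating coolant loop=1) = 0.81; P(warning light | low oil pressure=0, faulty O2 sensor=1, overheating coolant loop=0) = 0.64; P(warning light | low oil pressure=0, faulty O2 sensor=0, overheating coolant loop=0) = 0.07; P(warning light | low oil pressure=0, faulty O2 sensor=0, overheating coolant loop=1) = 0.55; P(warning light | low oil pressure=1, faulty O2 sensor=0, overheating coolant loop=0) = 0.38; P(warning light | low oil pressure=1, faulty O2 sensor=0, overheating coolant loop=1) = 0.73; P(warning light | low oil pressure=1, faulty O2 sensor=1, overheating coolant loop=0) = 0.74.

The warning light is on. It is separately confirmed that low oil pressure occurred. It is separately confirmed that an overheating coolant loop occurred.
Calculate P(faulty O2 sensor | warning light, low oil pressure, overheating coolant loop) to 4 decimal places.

P(warning light | low oil pressure, overheating coolant loop) = 0.73·0.92 + 0.9·0.08 = 0.671600 + 0.072000 = 0.743600
Of this, 0.072000 comes from 0.9·0.08 (the faulty O2 sensor=true cases).
Hence the posterior is 0.072000/0.743600 ≈ 0.0968.

P(faulty O2 sensor | warning light, low oil pressure, overheating coolant loop) ≈ 0.0968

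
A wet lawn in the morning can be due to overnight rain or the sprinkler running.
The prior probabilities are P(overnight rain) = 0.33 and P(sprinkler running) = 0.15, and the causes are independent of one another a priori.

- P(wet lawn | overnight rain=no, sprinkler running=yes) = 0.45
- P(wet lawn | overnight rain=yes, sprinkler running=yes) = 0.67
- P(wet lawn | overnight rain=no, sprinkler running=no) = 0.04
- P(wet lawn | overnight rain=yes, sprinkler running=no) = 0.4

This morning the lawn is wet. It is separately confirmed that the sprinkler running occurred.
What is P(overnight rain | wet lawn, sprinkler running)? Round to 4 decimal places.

P(overnight rain | wet lawn, sprinkler running) ≈ 0.4231

For the numerator, keep only overnight rain=true terms: 0.67×0.33 = 0.221100
Normalizer over all consistent configurations: 0.45×0.67 + 0.67×0.33 = 0.522600
Posterior = 0.221100 / 0.522600 ≈ 0.4231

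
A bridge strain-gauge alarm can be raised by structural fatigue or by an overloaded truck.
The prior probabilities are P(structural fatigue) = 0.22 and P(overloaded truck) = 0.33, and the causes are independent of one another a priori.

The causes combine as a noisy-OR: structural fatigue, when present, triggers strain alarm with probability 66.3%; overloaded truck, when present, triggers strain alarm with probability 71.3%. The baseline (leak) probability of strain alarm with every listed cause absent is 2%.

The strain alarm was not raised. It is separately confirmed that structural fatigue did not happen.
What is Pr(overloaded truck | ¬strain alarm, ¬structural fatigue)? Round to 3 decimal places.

Under noisy-OR, P(strain alarm | causes) = 1 − (1−0.02)·∏(1−qᵢ) over the active causes.
For the numerator, keep only overloaded truck=true terms: 0.28126*0.33 = 0.092816
Normalizer over all consistent configurations: 0.98*0.67 + 0.28126*0.33 = 0.749416
Posterior = 0.092816 / 0.749416 ≈ 0.124

Pr(overloaded truck | ¬strain alarm, ¬structural fatigue) ≈ 0.124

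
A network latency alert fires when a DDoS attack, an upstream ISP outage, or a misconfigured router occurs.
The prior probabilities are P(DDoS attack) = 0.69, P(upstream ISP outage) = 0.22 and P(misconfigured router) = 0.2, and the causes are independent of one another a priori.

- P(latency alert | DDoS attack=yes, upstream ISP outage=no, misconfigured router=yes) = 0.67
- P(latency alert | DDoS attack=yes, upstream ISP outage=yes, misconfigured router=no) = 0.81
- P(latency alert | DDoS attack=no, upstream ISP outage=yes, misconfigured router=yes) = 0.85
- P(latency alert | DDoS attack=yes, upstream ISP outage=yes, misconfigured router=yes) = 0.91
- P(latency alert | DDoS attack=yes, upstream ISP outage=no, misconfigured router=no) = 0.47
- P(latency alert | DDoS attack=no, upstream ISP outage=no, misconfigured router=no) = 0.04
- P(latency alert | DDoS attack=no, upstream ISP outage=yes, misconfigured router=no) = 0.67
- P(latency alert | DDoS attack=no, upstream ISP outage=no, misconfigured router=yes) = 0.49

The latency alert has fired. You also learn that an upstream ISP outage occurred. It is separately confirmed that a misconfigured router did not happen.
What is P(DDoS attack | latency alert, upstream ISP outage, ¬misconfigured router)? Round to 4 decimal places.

P(DDoS attack | latency alert, upstream ISP outage, ¬misconfigured router) ≈ 0.7291

P(latency alert | upstream ISP outage, ¬misconfigured router) = 0.67×0.31 + 0.81×0.69 = 0.207700 + 0.558900 = 0.766600
Of this, 0.558900 comes from 0.81×0.69 (the DDoS attack=true cases).
Hence the posterior is 0.558900/0.766600 ≈ 0.7291.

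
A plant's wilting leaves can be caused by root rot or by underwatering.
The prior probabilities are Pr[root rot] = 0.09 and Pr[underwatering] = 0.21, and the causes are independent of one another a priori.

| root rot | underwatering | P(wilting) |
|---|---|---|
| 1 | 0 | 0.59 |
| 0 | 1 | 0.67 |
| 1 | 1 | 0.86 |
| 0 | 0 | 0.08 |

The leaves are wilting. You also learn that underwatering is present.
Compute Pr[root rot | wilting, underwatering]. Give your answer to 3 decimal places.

Pr[root rot | wilting, underwatering] ≈ 0.113

P(wilting | underwatering) = 0.67·0.91 + 0.86·0.09 = 0.609700 + 0.077400 = 0.687100
Of this, 0.077400 comes from 0.86·0.09 (the root rot=true cases).
Hence the posterior is 0.077400/0.687100 ≈ 0.113.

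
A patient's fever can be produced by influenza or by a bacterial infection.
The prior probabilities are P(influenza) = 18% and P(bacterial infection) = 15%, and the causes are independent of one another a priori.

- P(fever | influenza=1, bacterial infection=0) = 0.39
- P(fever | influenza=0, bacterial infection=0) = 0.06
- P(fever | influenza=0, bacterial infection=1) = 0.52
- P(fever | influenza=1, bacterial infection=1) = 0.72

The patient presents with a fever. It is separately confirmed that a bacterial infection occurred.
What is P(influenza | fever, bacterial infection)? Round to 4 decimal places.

Enumerate both values of influenza and weight by the priors:
  P(fever | bacterial infection) = 0.52×0.82 + 0.72×0.18
        = 0.426400 + 0.129600 = 0.556000
The terms with influenza present sum to 0.129600, so
  P(influenza | fever, bacterial infection) = 0.129600 / 0.556000 ≈ 0.2331

P(influenza | fever, bacterial infection) ≈ 0.2331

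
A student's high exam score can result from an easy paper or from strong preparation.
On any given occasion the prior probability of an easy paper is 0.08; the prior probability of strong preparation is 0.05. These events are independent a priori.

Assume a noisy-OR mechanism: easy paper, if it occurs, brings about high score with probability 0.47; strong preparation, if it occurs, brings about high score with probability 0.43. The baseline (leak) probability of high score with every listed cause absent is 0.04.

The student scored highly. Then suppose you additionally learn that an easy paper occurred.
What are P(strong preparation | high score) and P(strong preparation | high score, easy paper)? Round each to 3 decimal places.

P(strong preparation | high score) ≈ 0.247; P(strong preparation | high score, easy paper) ≈ 0.071

Under noisy-OR, P(high score | causes) = 1 − (1−0.04)·∏(1−qᵢ) over the active causes.
Numerator (weight on configurations with strong preparation): 0.020829 + 0.002840 = 0.023669
The normalizing constant is 0.04·0.92·0.95 + 0.4528·0.92·0.05 + 0.4912·0.08·0.95 + 0.709984·0.08·0.05 = 0.095960
Posterior = 0.023669 / 0.095960 ≈ 0.247

With the extra evidence:
By total probability over both values of strong preparation:
  P(high score | easy paper) = 0.4912×0.95 + 0.709984×0.05
        = 0.466640 + 0.035499 = 0.502139
The terms with strong preparation present sum to 0.035499, so
  P(strong preparation | high score, easy paper) = 0.035499 / 0.502139 ≈ 0.071
This is intercausal reasoning (explaining away): once easy paper accounts for the high score, strong preparation becomes less likely.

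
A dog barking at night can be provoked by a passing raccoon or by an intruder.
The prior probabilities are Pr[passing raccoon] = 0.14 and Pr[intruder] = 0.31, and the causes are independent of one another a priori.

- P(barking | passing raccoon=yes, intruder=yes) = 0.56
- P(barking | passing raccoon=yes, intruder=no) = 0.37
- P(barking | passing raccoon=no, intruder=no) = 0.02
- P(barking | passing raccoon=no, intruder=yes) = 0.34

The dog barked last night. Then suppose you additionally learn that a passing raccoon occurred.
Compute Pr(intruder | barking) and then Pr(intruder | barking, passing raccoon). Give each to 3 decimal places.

Numerator (weight on configurations with intruder): 0.090644 + 0.024304 = 0.114948
The normalizing constant is 0.02·0.86·0.69 + 0.34·0.86·0.31 + 0.37·0.14·0.69 + 0.56·0.14·0.31 = 0.162558
P(intruder | barking) = 0.114948/0.162558 ≈ 0.707

Now condition on the additional information:
By total probability over both values of intruder:
  P(barking | passing raccoon) = 0.37×0.69 + 0.56×0.31
        = 0.255300 + 0.173600 = 0.428900
Configurations with intruder contribute 0.173600, so
  P(intruder | barking, passing raccoon) = 0.173600 / 0.428900 ≈ 0.405
Conditioning on passing raccoon lowers the posterior on intruder: the classic explaining-away effect in a common-effect structure.

Pr(intruder | barking) ≈ 0.707; Pr(intruder | barking, passing raccoon) ≈ 0.405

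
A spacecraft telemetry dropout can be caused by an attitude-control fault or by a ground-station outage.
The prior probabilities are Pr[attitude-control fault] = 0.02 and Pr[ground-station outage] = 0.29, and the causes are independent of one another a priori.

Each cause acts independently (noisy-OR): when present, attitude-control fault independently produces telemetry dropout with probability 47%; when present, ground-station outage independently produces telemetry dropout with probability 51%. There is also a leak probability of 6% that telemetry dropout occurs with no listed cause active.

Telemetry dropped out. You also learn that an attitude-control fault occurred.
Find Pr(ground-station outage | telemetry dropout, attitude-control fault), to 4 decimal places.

Under noisy-OR, P(telemetry dropout | causes) = 1 − (1−0.06)·∏(1−qᵢ) over the active causes.
By total probability over both values of ground-station outage:
  P(telemetry dropout | attitude-control fault) = 0.5018×0.71 + 0.755882×0.29
        = 0.356278 + 0.219206 = 0.575484
Keeping only the ground-station outage-present terms gives 0.219206, so
  P(ground-station outage | telemetry dropout, attitude-control fault) = 0.219206 / 0.575484 ≈ 0.3809

Pr(ground-station outage | telemetry dropout, attitude-control fault) ≈ 0.3809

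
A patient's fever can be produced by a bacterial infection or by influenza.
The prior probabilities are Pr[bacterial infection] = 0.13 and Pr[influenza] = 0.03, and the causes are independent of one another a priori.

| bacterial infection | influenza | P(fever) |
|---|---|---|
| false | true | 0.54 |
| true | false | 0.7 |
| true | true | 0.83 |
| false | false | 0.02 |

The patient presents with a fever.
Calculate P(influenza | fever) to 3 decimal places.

P(influenza | fever) ≈ 0.142

P(fever) = 0.02×0.87×0.97 + 0.54×0.87×0.03 + 0.7×0.13×0.97 + 0.83×0.13×0.03 = 0.016878 + 0.014094 + 0.088270 + 0.003237 = 0.122479
Restricting to configurations with influenza present: 0.014094 + 0.003237 = 0.017331.
Hence the posterior is 0.017331/0.122479 ≈ 0.142.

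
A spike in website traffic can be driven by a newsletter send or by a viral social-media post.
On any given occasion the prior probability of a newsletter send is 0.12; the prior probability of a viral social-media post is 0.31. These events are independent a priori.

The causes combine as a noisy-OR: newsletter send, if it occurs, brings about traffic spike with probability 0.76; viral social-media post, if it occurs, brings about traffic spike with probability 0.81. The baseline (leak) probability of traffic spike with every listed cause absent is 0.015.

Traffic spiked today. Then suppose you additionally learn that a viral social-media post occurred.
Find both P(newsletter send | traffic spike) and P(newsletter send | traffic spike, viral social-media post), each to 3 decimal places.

Under noisy-OR, P(traffic spike | causes) = 1 − (1−0.015)·∏(1−qᵢ) over the active causes.
Weight on newsletter send=true, given the evidence: 0.063226 + 0.035529 = 0.098755
Denominator P(traffic spike): 0.015×0.88×0.69 + 0.81285×0.88×0.31 + 0.7636×0.12×0.69 + 0.955084×0.12×0.31 = 0.329608
Posterior = 0.098755 / 0.329608 ≈ 0.300

Now also conditioning on viral social-media post=true:
For the numerator, keep only newsletter send=true terms: 0.955084×0.12 = 0.114610
Normalizer over all consistent configurations: 0.81285×0.88 + 0.955084×0.12 = 0.829918
Posterior = 0.114610 / 0.829918 ≈ 0.138
Conditioning on viral social-media post lowers the posterior on newsletter send: the classic explaining-away effect in a common-effect structure.

P(newsletter send | traffic spike) ≈ 0.300; P(newsletter send | traffic spike, viral social-media post) ≈ 0.138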